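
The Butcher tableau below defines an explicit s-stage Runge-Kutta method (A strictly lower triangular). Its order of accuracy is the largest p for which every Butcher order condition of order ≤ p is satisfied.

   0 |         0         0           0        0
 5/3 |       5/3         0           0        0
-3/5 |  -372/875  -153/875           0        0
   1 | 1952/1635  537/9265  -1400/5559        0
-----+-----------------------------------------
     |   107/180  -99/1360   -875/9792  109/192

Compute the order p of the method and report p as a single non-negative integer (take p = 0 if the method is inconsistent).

b = (107/180, -99/1360, -875/9792, 109/192)
c = (0, 5/3, -3/5, 1)
Ac = (0, 0, -51/175, 27/109)
Σ b_i: 107/180·1 + (-99/1360)·1 + (-875/9792)·1 + 109/192·1 = 1 ✓
b·c: (-99/1360)·5/3 + (-875/9792)·(-3/5) + 109/192·1 = 1/2 ✓
b·c²: (-99/1360)·25/9 + (-875/9792)·9/25 + 109/192·1 = 1/3 ✓
b·Ac: (-875/9792)·(-51/175) + 109/192·27/109 = 1/6 ✓
b·c³: (-99/1360)·125/27 + (-875/9792)·(-27/125) + 109/192·1 = 1/4 ✓
b·(c∘Ac): (-875/9792)·153/875 + 109/192·27/109 = 1/8 ✓
b·Ac²: (-875/9792)·(-17/35) + 109/192·23/327 = 1/12 ✓
b·A²c: 109/192·8/109 = 1/24 ✓; 4 stages ⇒ order 4.

4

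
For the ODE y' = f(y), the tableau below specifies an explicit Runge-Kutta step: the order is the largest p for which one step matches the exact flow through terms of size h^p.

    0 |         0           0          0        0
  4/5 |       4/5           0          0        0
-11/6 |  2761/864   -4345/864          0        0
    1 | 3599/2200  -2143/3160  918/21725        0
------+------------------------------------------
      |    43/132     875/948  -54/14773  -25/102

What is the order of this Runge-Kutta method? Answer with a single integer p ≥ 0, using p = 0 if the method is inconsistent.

b = (43/132, 875/948, -54/14773, -25/102)
c = (0, 4/5, -11/6, 1)
Ac = (0, 0, -869/216, -31/50)
Σ b_i: 43/132·1 + 875/948·1 + (-54/14773)·1 + (-25/102)·1 = 1 ✓
b·c: 875/948·4/5 + (-54/14773)·(-11/6) + (-25/102)·1 = 1/2 ✓
b·c²: 875/948·16/25 + (-54/14773)·121/36 + (-25/102)·1 = 1/3 ✓
b·Ac: (-54/14773)·(-869/216) + (-25/102)·(-31/50) = 1/6 ✓
b·c³: 875/948·64/125 + (-54/14773)·(-1331/216) + (-25/102)·1 = 1/4 ✓
b·(c∘Ac): (-54/14773)·9559/1296 + (-25/102)·(-31/50) = 1/8 ✓
b·Ac²: (-54/14773)·(-869/270) + (-25/102)·(-73/250) = 1/12 ✓
b·A²c: (-25/102)·(-17/100) = 1/24 ✓; 4 stages ⇒ order 4.

4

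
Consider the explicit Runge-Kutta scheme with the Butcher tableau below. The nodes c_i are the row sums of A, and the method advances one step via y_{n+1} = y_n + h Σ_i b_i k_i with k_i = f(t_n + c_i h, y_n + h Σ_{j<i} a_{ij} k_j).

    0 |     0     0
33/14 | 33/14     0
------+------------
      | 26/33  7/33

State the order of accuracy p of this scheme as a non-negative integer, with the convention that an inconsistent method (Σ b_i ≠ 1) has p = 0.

b = (26/33, 7/33)
c = (0, 33/14)
Σ b_i: 26/33·1 + 7/33·1 = 1 ✓
b·c: 7/33·33/14 = 1/2 ✓; 2 stages ⇒ order 2.

2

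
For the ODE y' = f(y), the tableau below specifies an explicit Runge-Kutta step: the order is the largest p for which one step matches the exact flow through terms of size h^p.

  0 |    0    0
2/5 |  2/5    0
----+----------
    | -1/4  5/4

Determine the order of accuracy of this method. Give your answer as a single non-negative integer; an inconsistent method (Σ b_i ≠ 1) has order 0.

b = (-1/4, 5/4)
c = (0, 2/5)
Σ b_i: (-1/4)·1 + 5/4·1 = 1 ✓
b·c: 5/4·2/5 = 1/2 ✓; 2 stages ⇒ order 2.

2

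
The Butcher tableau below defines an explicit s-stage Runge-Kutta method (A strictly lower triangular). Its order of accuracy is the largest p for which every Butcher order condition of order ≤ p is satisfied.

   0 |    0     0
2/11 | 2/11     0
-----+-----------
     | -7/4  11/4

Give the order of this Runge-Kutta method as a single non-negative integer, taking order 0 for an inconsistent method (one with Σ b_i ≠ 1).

2

b = (-7/4, 11/4)
c = (0, 2/11)
Σ b_i: (-7/4)·1 + 11/4·1 = 1 ✓
b·c: 11/4·2/11 = 1/2 ✓; 2 stages ⇒ order 2.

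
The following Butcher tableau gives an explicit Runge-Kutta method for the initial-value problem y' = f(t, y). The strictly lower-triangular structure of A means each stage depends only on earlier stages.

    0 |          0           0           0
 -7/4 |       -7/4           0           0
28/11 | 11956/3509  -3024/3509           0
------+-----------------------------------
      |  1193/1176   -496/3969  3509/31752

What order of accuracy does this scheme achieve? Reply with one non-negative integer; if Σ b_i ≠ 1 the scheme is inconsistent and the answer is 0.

3

b = (1193/1176, -496/3969, 3509/31752)
c = (0, -7/4, 28/11)
Ac = (0, 0, 5292/3509)
Σ b_i: 1193/1176·1 + (-496/3969)·1 + 3509/31752·1 = 1 ✓
b·c: (-496/3969)·(-7/4) + 3509/31752·28/11 = 1/2 ✓
b·c²: (-496/3969)·49/16 + 3509/31752·784/121 = 1/3 ✓
b·Ac: 3509/31752·5292/3509 = 1/6 ✓; 3 stages ⇒ order 3.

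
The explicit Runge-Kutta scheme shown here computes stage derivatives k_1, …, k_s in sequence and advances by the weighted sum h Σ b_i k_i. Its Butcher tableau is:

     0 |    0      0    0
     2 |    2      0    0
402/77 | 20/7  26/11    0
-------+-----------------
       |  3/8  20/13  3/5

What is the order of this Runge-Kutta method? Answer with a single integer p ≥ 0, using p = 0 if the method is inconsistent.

b = (3/8, 20/13, 3/5)
c = (0, 2, 402/77)
Ac = (0, 0, 52/11)
Σ b_i: 3/8·1 + 20/13·1 + 3/5·1 = 1307/520 ≠ 1 ⇒ order 0.

0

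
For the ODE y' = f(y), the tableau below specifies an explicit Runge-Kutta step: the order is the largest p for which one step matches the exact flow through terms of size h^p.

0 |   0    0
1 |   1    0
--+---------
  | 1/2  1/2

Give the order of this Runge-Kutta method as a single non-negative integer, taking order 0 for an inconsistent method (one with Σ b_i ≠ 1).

b = (1/2, 1/2)
c = (0, 1)
Σ b_i: 1/2·1 + 1/2·1 = 1 ✓
b·c: 1/2·1 = 1/2 ✓; 2 stages ⇒ order 2.

2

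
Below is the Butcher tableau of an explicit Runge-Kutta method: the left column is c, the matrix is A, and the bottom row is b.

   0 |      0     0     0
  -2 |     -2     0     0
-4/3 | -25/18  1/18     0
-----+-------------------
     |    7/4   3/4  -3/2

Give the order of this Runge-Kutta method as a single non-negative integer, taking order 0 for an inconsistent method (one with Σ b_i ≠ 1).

3

b = (7/4, 3/4, -3/2)
c = (0, -2, -4/3)
Ac = (0, 0, -1/9)
Σ b_i: 7/4·1 + 3/4·1 + (-3/2)·1 = 1 ✓
b·c: 3/4·(-2) + (-3/2)·(-4/3) = 1/2 ✓
b·c²: 3/4·4 + (-3/2)·16/9 = 1/3 ✓
b·Ac: (-3/2)·(-1/9) = 1/6 ✓; 3 stages ⇒ order 3.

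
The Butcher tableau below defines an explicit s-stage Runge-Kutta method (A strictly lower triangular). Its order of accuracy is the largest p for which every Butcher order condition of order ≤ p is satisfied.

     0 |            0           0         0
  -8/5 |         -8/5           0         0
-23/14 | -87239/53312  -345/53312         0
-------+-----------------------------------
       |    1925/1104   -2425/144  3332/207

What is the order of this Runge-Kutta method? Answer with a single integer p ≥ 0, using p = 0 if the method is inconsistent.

b = (1925/1104, -2425/144, 3332/207)
c = (0, -8/5, -23/14)
Ac = (0, 0, 69/6664)
Σ b_i: 1925/1104·1 + (-2425/144)·1 + 3332/207·1 = 1 ✓
b·c: (-2425/144)·(-8/5) + 3332/207·(-23/14) = 1/2 ✓
b·c²: (-2425/144)·64/25 + 3332/207·529/196 = 1/3 ✓
b·Ac: 3332/207·69/6664 = 1/6 ✓; 3 stages ⇒ order 3.

3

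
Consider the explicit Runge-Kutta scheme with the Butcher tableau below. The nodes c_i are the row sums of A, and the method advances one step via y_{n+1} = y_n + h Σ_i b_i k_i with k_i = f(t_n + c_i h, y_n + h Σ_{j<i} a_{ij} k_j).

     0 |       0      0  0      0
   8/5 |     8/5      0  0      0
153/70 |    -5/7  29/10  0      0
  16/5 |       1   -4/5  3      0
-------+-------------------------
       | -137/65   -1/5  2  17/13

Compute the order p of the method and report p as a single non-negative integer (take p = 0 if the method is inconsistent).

b = (-137/65, -1/5, 2, 17/13)
c = (0, 8/5, 153/70, 16/5)
Ac = (0, 0, 116/25, 1847/350)
Σ b_i: (-137/65)·1 + (-1/5)·1 + 2·1 + 17/13·1 = 1 ✓
b·c: (-1/5)·8/5 + 2·153/70 + 17/13·16/5 = 18737/2275 ≠ 1/2 ⇒ order 1.

1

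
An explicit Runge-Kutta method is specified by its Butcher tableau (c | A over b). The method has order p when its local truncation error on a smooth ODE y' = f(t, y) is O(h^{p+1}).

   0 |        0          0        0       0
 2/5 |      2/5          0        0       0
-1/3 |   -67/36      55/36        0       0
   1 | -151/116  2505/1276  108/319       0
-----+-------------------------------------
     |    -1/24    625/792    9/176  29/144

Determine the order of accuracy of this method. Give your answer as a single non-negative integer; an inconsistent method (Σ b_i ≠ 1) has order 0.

b = (-1/24, 625/792, 9/176, 29/144)
c = (0, 2/5, -1/3, 1)
Ac = (0, 0, 11/18, 39/58)
Σ b_i: (-1/24)·1 + 625/792·1 + 9/176·1 + 29/144·1 = 1 ✓
b·c: 625/792·2/5 + 9/176·(-1/3) + 29/144·1 = 1/2 ✓
b·c²: 625/792·4/25 + 9/176·1/9 + 29/144·1 = 1/3 ✓
b·Ac: 9/176·11/18 + 29/144·39/58 = 1/6 ✓
b·c³: 625/792·8/125 + 9/176·(-1/27) + 29/144·1 = 1/4 ✓
b·(c∘Ac): 9/176·(-11/54) + 29/144·39/58 = 1/8 ✓
b·Ac²: 9/176·11/45 + 29/144·51/145 = 1/12 ✓
b·A²c: 29/144·6/29 = 1/24 ✓; 4 stages ⇒ order 4.

4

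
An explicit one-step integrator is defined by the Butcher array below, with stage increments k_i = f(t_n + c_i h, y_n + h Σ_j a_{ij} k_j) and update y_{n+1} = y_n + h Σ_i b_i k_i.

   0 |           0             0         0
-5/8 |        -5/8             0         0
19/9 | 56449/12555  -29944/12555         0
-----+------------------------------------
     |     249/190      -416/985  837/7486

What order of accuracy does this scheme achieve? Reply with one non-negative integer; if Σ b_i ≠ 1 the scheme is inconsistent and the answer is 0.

b = (249/190, -416/985, 837/7486)
c = (0, -5/8, 19/9)
Ac = (0, 0, 3743/2511)
Σ b_i: 249/190·1 + (-416/985)·1 + 837/7486·1 = 1 ✓
b·c: (-416/985)·(-5/8) + 837/7486·19/9 = 1/2 ✓
b·c²: (-416/985)·25/64 + 837/7486·361/81 = 1/3 ✓
b·Ac: 837/7486·3743/2511 = 1/6 ✓; 3 stages ⇒ order 3.

3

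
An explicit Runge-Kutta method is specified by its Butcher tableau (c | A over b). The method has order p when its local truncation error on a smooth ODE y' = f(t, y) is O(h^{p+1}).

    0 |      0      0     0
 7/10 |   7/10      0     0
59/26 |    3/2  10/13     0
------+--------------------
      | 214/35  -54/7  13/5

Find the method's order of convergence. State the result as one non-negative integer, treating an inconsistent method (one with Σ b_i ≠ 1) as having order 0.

2

b = (214/35, -54/7, 13/5)
c = (0, 7/10, 59/26)
Ac = (0, 0, 7/13)
Σ b_i: 214/35·1 + (-54/7)·1 + 13/5·1 = 1 ✓
b·c: (-54/7)·7/10 + 13/5·59/26 = 1/2 ✓
b·c²: (-54/7)·49/100 + 13/5·3481/676 = 12491/1300 ≠ 1/3 ⇒ order 2.
b·Ac: 13/5·7/13 = 7/5 ≠ 1/6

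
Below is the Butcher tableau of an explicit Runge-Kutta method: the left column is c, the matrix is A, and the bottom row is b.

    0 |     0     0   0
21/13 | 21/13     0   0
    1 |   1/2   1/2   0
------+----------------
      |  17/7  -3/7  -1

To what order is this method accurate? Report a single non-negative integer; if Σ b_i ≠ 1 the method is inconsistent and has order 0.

1

b = (17/7, -3/7, -1)
c = (0, 21/13, 1)
Ac = (0, 0, 21/26)
Σ b_i: 17/7·1 + (-3/7)·1 + (-1)·1 = 1 ✓
b·c: (-3/7)·21/13 + (-1)·1 = -22/13 ≠ 1/2 ⇒ order 1.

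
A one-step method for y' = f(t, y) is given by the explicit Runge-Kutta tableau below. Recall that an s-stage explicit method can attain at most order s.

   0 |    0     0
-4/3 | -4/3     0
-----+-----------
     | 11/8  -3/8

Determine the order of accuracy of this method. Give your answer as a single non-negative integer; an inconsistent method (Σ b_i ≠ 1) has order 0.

2

b = (11/8, -3/8)
c = (0, -4/3)
Σ b_i: 11/8·1 + (-3/8)·1 = 1 ✓
b·c: (-3/8)·(-4/3) = 1/2 ✓; 2 stages ⇒ order 2.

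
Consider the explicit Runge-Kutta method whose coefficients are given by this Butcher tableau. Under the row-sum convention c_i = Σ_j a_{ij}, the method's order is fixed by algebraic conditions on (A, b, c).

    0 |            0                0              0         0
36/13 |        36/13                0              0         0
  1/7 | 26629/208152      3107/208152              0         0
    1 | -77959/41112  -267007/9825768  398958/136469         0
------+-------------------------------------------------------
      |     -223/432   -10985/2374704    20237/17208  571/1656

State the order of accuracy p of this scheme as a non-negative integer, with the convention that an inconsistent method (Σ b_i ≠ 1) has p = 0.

b = (-223/432, -10985/2374704, 20237/17208, 571/1656)
c = (0, 36/13, 1/7, 1)
Ac = (0, 0, 239/5782, 391/1142)
Σ b_i: (-223/432)·1 + (-10985/2374704)·1 + 20237/17208·1 + 571/1656·1 = 1 ✓
b·c: (-10985/2374704)·36/13 + 20237/17208·1/7 + 571/1656·1 = 1/2 ✓
b·c²: (-10985/2374704)·1296/169 + 20237/17208·1/49 + 571/1656·1 = 1/3 ✓
b·Ac: 20237/17208·239/5782 + 571/1656·391/1142 = 1/6 ✓
b·c³: (-10985/2374704)·46656/2197 + 20237/17208·1/343 + 571/1656·1 = 1/4 ✓
b·(c∘Ac): 20237/17208·239/40474 + 571/1656·391/1142 = 1/8 ✓
b·Ac²: 20237/17208·4302/37583 + 571/1656·(-1104/7423) = 1/12 ✓
b·A²c: 571/1656·69/571 = 1/24 ✓; 4 stages ⇒ order 4.

4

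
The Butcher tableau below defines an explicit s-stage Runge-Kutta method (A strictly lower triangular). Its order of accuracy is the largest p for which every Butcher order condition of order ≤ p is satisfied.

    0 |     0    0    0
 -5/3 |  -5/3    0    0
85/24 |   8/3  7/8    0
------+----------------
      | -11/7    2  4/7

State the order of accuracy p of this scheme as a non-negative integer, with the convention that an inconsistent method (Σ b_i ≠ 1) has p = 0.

1

b = (-11/7, 2, 4/7)
c = (0, -5/3, 85/24)
Ac = (0, 0, -35/24)
Σ b_i: (-11/7)·1 + 2·1 + 4/7·1 = 1 ✓
b·c: 2·(-5/3) + 4/7·85/24 = -55/42 ≠ 1/2 ⇒ order 1.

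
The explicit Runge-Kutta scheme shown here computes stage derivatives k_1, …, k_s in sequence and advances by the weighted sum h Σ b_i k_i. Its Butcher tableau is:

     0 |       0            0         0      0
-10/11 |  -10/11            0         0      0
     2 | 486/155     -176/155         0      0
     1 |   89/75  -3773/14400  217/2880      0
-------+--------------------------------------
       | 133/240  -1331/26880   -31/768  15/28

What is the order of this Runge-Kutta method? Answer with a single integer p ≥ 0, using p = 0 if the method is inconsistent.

b = (133/240, -1331/26880, -31/768, 15/28)
c = (0, -10/11, 2, 1)
Ac = (0, 0, 32/31, 7/18)
Σ b_i: 133/240·1 + (-1331/26880)·1 + (-31/768)·1 + 15/28·1 = 1 ✓
b·c: (-1331/26880)·(-10/11) + (-31/768)·2 + 15/28·1 = 1/2 ✓
b·c²: (-1331/26880)·100/121 + (-31/768)·4 + 15/28·1 = 1/3 ✓
b·Ac: (-31/768)·32/31 + 15/28·7/18 = 1/6 ✓
b·c³: (-1331/26880)·(-1000/1331) + (-31/768)·8 + 15/28·1 = 1/4 ✓
b·(c∘Ac): (-31/768)·64/31 + 15/28·7/18 = 1/8 ✓
b·Ac²: (-31/768)·(-320/341) + 15/28·14/165 = 1/12 ✓
b·A²c: 15/28·7/90 = 1/24 ✓; 4 stages ⇒ order 4.

4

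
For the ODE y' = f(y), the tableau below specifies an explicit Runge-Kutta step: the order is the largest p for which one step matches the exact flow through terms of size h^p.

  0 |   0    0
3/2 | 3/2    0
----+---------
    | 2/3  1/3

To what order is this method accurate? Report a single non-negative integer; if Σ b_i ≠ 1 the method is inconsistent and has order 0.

2

b = (2/3, 1/3)
c = (0, 3/2)
Σ b_i: 2/3·1 + 1/3·1 = 1 ✓
b·c: 1/3·3/2 = 1/2 ✓; 2 stages ⇒ order 2.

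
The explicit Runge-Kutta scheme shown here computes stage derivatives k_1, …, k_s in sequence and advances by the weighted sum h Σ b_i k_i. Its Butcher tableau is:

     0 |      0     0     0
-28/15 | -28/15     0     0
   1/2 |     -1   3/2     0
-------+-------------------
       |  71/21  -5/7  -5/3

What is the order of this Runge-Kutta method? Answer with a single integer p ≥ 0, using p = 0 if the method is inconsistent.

b = (71/21, -5/7, -5/3)
c = (0, -28/15, 1/2)
Ac = (0, 0, -14/5)
Σ b_i: 71/21·1 + (-5/7)·1 + (-5/3)·1 = 1 ✓
b·c: (-5/7)·(-28/15) + (-5/3)·1/2 = 1/2 ✓
b·c²: (-5/7)·784/225 + (-5/3)·1/4 = -523/180 ≠ 1/3 ⇒ order 2.
b·Ac: (-5/3)·(-14/5) = 14/3 ≠ 1/6

2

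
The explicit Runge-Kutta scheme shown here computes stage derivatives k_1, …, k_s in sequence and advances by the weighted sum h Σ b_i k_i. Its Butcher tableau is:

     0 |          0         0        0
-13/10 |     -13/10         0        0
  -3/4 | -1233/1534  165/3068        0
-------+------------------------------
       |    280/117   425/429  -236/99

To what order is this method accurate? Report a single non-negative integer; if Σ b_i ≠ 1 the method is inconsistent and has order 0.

3

b = (280/117, 425/429, -236/99)
c = (0, -13/10, -3/4)
Ac = (0, 0, -33/472)
Σ b_i: 280/117·1 + 425/429·1 + (-236/99)·1 = 1 ✓
b·c: 425/429·(-13/10) + (-236/99)·(-3/4) = 1/2 ✓
b·c²: 425/429·169/100 + (-236/99)·9/16 = 1/3 ✓
b·Ac: (-236/99)·(-33/472) = 1/6 ✓; 3 stages ⇒ order 3.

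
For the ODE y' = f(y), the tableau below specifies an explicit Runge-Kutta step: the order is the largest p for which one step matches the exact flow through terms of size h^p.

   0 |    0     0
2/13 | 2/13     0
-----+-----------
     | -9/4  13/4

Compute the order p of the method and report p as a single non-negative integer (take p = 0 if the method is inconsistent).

b = (-9/4, 13/4)
c = (0, 2/13)
Σ b_i: (-9/4)·1 + 13/4·1 = 1 ✓
b·c: 13/4·2/13 = 1/2 ✓; 2 stages ⇒ order 2.

2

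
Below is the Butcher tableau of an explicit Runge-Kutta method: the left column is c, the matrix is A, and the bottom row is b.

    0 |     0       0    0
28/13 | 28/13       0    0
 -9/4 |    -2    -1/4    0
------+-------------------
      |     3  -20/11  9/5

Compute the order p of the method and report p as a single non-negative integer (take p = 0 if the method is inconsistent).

0

b = (3, -20/11, 9/5)
c = (0, 28/13, -9/4)
Ac = (0, 0, -7/13)
Σ b_i: 3·1 + (-20/11)·1 + 9/5·1 = 164/55 ≠ 1 ⇒ order 0.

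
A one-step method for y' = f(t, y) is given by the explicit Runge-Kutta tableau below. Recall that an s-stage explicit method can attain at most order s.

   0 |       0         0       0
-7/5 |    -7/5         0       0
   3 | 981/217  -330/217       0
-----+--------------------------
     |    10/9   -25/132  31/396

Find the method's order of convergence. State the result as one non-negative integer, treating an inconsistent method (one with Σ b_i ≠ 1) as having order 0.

b = (10/9, -25/132, 31/396)
c = (0, -7/5, 3)
Ac = (0, 0, 66/31)
Σ b_i: 10/9·1 + (-25/132)·1 + 31/396·1 = 1 ✓
b·c: (-25/132)·(-7/5) + 31/396·3 = 1/2 ✓
b·c²: (-25/132)·49/25 + 31/396·9 = 1/3 ✓
b·Ac: 31/396·66/31 = 1/6 ✓; 3 stages ⇒ order 3.

3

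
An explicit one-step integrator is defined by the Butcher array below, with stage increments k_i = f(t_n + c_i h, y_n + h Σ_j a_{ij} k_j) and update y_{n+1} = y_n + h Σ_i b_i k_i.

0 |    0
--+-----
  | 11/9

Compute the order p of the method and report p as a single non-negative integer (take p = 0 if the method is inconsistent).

b = (11/9)
c = (0)
Σ b_i: 11/9·1 = 11/9 ≠ 1 ⇒ order 0.

0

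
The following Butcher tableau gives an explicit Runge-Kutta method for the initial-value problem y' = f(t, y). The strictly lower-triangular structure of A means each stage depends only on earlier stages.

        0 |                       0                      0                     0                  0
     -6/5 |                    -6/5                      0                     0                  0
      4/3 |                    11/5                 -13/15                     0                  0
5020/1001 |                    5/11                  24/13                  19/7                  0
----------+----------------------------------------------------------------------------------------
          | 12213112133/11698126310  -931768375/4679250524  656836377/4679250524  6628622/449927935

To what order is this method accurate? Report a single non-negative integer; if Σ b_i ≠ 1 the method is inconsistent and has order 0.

b = (12213112133/11698126310, -931768375/4679250524, 656836377/4679250524, 6628622/449927935)
c = (0, -6/5, 4/3, 5020/1001)
Ac = (0, 0, 26/25, 1916/1365)
Σ b_i: 12213112133/11698126310·1 + (-931768375/4679250524)·1 + 656836377/4679250524·1 + 6628622/449927935·1 = 1 ✓
b·c: (-931768375/4679250524)·(-6/5) + 656836377/4679250524·4/3 + 6628622/449927935·5020/1001 = 1/2 ✓
b·c²: (-931768375/4679250524)·36/25 + 656836377/4679250524·16/9 + 6628622/449927935·25200400/1002001 = 1/3 ✓
b·Ac: 656836377/4679250524·26/25 + 6628622/449927935·1916/1365 = 1/6 ✓
b·c³: (-931768375/4679250524)·(-216/125) + 656836377/4679250524·64/27 + 6628622/449927935·126506008000/1003003001 = 26716098667186/10538841992679 ≠ 1/4 ⇒ order 3.
b·(c∘Ac): 656836377/4679250524·104/75 + 6628622/449927935·1923664/273273 = 26176676522/87735947325 ≠ 1/8
b·Ac²: 656836377/4679250524·(-156/125) + 6628622/449927935·153232/20475 = -1314571367/20246757075 ≠ 1/12
b·A²c: 6628622/449927935·494/175 = 467791324/11248198375 ≠ 1/24

3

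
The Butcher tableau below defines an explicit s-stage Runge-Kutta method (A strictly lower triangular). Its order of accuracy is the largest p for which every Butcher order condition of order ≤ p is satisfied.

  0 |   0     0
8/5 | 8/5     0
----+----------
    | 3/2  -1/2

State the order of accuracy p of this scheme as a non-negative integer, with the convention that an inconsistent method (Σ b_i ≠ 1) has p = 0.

b = (3/2, -1/2)
c = (0, 8/5)
Σ b_i: 3/2·1 + (-1/2)·1 = 1 ✓
b·c: (-1/2)·8/5 = -4/5 ≠ 1/2 ⇒ order 1.

1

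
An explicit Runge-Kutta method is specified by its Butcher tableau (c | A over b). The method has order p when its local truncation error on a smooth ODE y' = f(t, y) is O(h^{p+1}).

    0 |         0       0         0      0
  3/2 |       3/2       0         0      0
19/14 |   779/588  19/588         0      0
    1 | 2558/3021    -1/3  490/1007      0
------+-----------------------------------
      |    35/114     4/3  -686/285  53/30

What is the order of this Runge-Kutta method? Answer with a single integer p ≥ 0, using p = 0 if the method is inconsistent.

b = (35/114, 4/3, -686/285, 53/30)
c = (0, 3/2, 19/14, 1)
Ac = (0, 0, 19/392, 17/106)
Σ b_i: 35/114·1 + 4/3·1 + (-686/285)·1 + 53/30·1 = 1 ✓
b·c: 4/3·3/2 + (-686/285)·19/14 + 53/30·1 = 1/2 ✓
b·c²: 4/3·9/4 + (-686/285)·361/196 + 53/30·1 = 1/3 ✓
b·Ac: (-686/285)·19/392 + 53/30·17/106 = 1/6 ✓
b·c³: 4/3·27/8 + (-686/285)·6859/2744 + 53/30·1 = 1/4 ✓
b·(c∘Ac): (-686/285)·361/5488 + 53/30·17/106 = 1/8 ✓
b·Ac²: (-686/285)·57/784 + 53/30·31/212 = 1/12 ✓
b·A²c: 53/30·5/212 = 1/24 ✓; 4 stages ⇒ order 4.

4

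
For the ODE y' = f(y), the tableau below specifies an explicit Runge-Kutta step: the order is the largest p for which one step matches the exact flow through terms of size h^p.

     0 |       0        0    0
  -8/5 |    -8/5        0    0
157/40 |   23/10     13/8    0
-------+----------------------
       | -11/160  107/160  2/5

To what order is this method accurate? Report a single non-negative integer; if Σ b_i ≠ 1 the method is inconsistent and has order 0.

b = (-11/160, 107/160, 2/5)
c = (0, -8/5, 157/40)
Ac = (0, 0, -13/5)
Σ b_i: (-11/160)·1 + 107/160·1 + 2/5·1 = 1 ✓
b·c: 107/160·(-8/5) + 2/5·157/40 = 1/2 ✓
b·c²: 107/160·64/25 + 2/5·24649/1600 = 31497/4000 ≠ 1/3 ⇒ order 2.
b·Ac: 2/5·(-13/5) = -26/25 ≠ 1/6

2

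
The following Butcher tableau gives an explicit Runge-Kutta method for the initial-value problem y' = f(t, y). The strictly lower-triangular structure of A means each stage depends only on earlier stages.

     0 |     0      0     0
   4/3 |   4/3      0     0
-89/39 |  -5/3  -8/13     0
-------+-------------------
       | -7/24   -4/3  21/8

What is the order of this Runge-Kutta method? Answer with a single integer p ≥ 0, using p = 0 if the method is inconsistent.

1

b = (-7/24, -4/3, 21/8)
c = (0, 4/3, -89/39)
Ac = (0, 0, -32/39)
Σ b_i: (-7/24)·1 + (-4/3)·1 + 21/8·1 = 1 ✓
b·c: (-4/3)·4/3 + 21/8·(-89/39) = -7271/936 ≠ 1/2 ⇒ order 1.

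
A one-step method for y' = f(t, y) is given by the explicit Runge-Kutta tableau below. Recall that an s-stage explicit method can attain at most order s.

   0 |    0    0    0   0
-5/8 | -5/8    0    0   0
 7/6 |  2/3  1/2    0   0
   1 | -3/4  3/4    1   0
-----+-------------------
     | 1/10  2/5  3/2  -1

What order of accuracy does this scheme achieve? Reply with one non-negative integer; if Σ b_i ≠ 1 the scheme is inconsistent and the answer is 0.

b = (1/10, 2/5, 3/2, -1)
c = (0, -5/8, 7/6, 1)
Ac = (0, 0, -5/16, 67/96)
Σ b_i: 1/10·1 + 2/5·1 + 3/2·1 + (-1)·1 = 1 ✓
b·c: 2/5·(-5/8) + 3/2·7/6 + (-1)·1 = 1/2 ✓
b·c²: 2/5·25/64 + 3/2·49/36 + (-1)·1 = 115/96 ≠ 1/3 ⇒ order 2.
b·Ac: 3/2·(-5/16) + (-1)·67/96 = -7/6 ≠ 1/6

2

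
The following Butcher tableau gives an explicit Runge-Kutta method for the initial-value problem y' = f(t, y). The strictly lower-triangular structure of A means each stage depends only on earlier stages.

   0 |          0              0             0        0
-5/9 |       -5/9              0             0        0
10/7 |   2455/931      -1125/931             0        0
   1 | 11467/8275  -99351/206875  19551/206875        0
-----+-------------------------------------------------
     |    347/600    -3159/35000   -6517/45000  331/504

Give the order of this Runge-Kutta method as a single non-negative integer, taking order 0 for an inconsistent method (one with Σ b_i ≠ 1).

4

b = (347/600, -3159/35000, -6517/45000, 331/504)
c = (0, -5/9, 10/7, 1)
Ac = (0, 0, 625/931, 133/331)
Σ b_i: 347/600·1 + (-3159/35000)·1 + (-6517/45000)·1 + 331/504·1 = 1 ✓
b·c: (-3159/35000)·(-5/9) + (-6517/45000)·10/7 + 331/504·1 = 1/2 ✓
b·c²: (-3159/35000)·25/81 + (-6517/45000)·100/49 + 331/504·1 = 1/3 ✓
b·Ac: (-6517/45000)·625/931 + 331/504·133/331 = 1/6 ✓
b·c³: (-3159/35000)·(-125/729) + (-6517/45000)·1000/343 + 331/504·1 = 1/4 ✓
b·(c∘Ac): (-6517/45000)·6250/6517 + 331/504·133/331 = 1/8 ✓
b·Ac²: (-6517/45000)·(-3125/8379) + 331/504·133/2979 = 1/12 ✓
b·A²c: 331/504·21/331 = 1/24 ✓; 4 stages ⇒ order 4.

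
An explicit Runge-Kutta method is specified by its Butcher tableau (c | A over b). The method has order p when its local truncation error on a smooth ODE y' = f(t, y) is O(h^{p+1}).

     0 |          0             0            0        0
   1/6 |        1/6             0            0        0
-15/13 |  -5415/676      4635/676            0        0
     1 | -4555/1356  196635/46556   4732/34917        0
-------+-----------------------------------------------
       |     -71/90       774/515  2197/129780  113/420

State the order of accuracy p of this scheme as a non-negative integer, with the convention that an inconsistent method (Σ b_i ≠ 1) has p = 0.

4

b = (-71/90, 774/515, 2197/129780, 113/420)
c = (0, 1/6, -15/13, 1)
Ac = (0, 0, 1545/1352, 495/904)
Σ b_i: (-71/90)·1 + 774/515·1 + 2197/129780·1 + 113/420·1 = 1 ✓
b·c: 774/515·1/6 + 2197/129780·(-15/13) + 113/420·1 = 1/2 ✓
b·c²: 774/515·1/36 + 2197/129780·225/169 + 113/420·1 = 1/3 ✓
b·Ac: 2197/129780·1545/1352 + 113/420·495/904 = 1/6 ✓
b·c³: 774/515·1/216 + 2197/129780·(-3375/2197) + 113/420·1 = 1/4 ✓
b·(c∘Ac): 2197/129780·(-23175/17576) + 113/420·495/904 = 1/8 ✓
b·Ac²: 2197/129780·515/2704 + 113/420·1615/5424 = 1/12 ✓
b·A²c: 113/420·35/226 = 1/24 ✓; 4 stages ⇒ order 4.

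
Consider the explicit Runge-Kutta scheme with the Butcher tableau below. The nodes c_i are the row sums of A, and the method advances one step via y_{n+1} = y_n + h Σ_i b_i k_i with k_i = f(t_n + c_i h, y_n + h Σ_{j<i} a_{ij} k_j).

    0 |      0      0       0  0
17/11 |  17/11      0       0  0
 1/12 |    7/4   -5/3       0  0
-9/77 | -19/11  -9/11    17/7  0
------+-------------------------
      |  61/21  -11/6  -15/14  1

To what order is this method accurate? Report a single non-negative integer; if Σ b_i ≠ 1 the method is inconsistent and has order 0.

b = (61/21, -11/6, -15/14, 1)
c = (0, 17/11, 1/12, -9/77)
Ac = (0, 0, -85/33, -10795/10164)
Σ b_i: 61/21·1 + (-11/6)·1 + (-15/14)·1 + 1·1 = 1 ✓
b·c: (-11/6)·17/11 + (-15/14)·1/12 + 1·(-9/77) = -5617/1848 ≠ 1/2 ⇒ order 1.

1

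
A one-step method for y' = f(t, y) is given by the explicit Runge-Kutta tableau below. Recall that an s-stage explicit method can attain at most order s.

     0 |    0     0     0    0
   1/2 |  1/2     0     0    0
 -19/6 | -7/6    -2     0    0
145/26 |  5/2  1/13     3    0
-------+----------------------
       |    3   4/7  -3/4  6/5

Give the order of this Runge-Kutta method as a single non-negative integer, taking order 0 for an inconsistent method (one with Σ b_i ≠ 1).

0

b = (3, 4/7, -3/4, 6/5)
c = (0, 1/2, -19/6, 145/26)
Ac = (0, 0, -1, -123/13)
Σ b_i: 3·1 + 4/7·1 + (-3/4)·1 + 6/5·1 = 563/140 ≠ 1 ⇒ order 0.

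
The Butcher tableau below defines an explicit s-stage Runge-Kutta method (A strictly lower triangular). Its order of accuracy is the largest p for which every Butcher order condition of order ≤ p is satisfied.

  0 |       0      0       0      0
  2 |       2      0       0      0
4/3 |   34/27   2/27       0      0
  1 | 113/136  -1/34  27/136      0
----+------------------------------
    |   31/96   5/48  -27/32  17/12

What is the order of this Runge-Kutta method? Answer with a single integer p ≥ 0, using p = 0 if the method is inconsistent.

b = (31/96, 5/48, -27/32, 17/12)
c = (0, 2, 4/3, 1)
Ac = (0, 0, 4/27, 7/34)
Σ b_i: 31/96·1 + 5/48·1 + (-27/32)·1 + 17/12·1 = 1 ✓
b·c: 5/48·2 + (-27/32)·4/3 + 17/12·1 = 1/2 ✓
b·c²: 5/48·4 + (-27/32)·16/9 + 17/12·1 = 1/3 ✓
b·Ac: (-27/32)·4/27 + 17/12·7/34 = 1/6 ✓
b·c³: 5/48·8 + (-27/32)·64/27 + 17/12·1 = 1/4 ✓
b·(c∘Ac): (-27/32)·16/81 + 17/12·7/34 = 1/8 ✓
b·Ac²: (-27/32)·8/27 + 17/12·4/17 = 1/12 ✓
b·A²c: 17/12·1/34 = 1/24 ✓; 4 stages ⇒ order 4.

4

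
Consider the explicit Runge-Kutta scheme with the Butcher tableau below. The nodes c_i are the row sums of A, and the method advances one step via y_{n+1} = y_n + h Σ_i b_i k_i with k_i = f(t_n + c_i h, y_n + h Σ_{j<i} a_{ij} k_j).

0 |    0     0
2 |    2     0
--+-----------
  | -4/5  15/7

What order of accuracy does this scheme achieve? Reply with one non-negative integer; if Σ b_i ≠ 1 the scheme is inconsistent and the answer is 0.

0

b = (-4/5, 15/7)
c = (0, 2)
Σ b_i: (-4/5)·1 + 15/7·1 = 47/35 ≠ 1 ⇒ order 0.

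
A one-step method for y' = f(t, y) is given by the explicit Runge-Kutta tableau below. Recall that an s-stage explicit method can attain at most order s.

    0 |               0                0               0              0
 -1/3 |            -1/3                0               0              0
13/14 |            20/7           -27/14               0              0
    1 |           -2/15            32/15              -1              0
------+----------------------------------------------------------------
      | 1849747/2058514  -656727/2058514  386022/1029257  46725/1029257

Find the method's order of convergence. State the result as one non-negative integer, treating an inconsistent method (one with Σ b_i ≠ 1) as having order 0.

3

b = (1849747/2058514, -656727/2058514, 386022/1029257, 46725/1029257)
c = (0, -1/3, 13/14, 1)
Ac = (0, 0, 9/14, -1033/630)
Σ b_i: 1849747/2058514·1 + (-656727/2058514)·1 + 386022/1029257·1 + 46725/1029257·1 = 1 ✓
b·c: (-656727/2058514)·(-1/3) + 386022/1029257·13/14 + 46725/1029257·1 = 1/2 ✓
b·c²: (-656727/2058514)·1/9 + 386022/1029257·169/196 + 46725/1029257·1 = 1/3 ✓
b·Ac: 386022/1029257·9/14 + 46725/1029257·(-1033/630) = 1/6 ✓
b·c³: (-656727/2058514)·(-1/27) + 386022/1029257·2197/2744 + 46725/1029257·1 = 92725273/259372764 ≠ 1/4 ⇒ order 3.
b·(c∘Ac): 386022/1029257·117/196 + 46725/1029257·(-1033/630) = 461452/3087771 ≠ 1/8
b·Ac²: 386022/1029257·(-3/14) + 46725/1029257·(-16543/26460) = -28206823/259372764 ≠ 1/12
b·A²c: 46725/1029257·(-9/14) = -60075/2058514 ≠ 1/24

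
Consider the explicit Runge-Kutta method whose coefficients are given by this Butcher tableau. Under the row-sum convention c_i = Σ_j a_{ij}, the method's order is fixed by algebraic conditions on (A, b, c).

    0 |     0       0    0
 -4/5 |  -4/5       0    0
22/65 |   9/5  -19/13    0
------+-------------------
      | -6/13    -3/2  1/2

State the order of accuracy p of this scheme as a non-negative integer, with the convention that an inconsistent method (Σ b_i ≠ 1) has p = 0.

0

b = (-6/13, -3/2, 1/2)
c = (0, -4/5, 22/65)
Ac = (0, 0, 76/65)
Σ b_i: (-6/13)·1 + (-3/2)·1 + 1/2·1 = -19/13 ≠ 1 ⇒ order 0.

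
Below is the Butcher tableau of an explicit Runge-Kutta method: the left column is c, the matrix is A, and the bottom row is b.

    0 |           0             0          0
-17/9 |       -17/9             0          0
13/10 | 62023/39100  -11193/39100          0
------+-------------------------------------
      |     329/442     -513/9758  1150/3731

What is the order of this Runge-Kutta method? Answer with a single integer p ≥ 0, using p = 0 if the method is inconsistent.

b = (329/442, -513/9758, 1150/3731)
c = (0, -17/9, 13/10)
Ac = (0, 0, 3731/6900)
Σ b_i: 329/442·1 + (-513/9758)·1 + 1150/3731·1 = 1 ✓
b·c: (-513/9758)·(-17/9) + 1150/3731·13/10 = 1/2 ✓
b·c²: (-513/9758)·289/81 + 1150/3731·169/100 = 1/3 ✓
b·Ac: 1150/3731·3731/6900 = 1/6 ✓; 3 stages ⇒ order 3.

3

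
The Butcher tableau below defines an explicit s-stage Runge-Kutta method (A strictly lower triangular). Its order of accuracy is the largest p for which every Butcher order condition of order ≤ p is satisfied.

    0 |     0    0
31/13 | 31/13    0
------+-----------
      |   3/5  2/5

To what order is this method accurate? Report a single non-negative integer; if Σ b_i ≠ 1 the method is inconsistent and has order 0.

b = (3/5, 2/5)
c = (0, 31/13)
Σ b_i: 3/5·1 + 2/5·1 = 1 ✓
b·c: 2/5·31/13 = 62/65 ≠ 1/2 ⇒ order 1.

1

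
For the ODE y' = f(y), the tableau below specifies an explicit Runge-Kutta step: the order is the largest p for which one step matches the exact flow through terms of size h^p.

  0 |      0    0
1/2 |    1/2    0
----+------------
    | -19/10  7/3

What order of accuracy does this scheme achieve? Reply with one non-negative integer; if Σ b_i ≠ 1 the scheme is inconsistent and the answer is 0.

0

b = (-19/10, 7/3)
c = (0, 1/2)
Σ b_i: (-19/10)·1 + 7/3·1 = 13/30 ≠ 1 ⇒ order 0.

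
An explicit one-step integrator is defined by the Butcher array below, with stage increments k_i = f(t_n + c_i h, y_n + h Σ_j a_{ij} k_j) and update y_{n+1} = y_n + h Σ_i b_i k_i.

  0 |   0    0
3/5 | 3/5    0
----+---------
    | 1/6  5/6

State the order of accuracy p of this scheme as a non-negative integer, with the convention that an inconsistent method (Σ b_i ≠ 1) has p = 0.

b = (1/6, 5/6)
c = (0, 3/5)
Σ b_i: 1/6·1 + 5/6·1 = 1 ✓
b·c: 5/6·3/5 = 1/2 ✓; 2 stages ⇒ order 2.

2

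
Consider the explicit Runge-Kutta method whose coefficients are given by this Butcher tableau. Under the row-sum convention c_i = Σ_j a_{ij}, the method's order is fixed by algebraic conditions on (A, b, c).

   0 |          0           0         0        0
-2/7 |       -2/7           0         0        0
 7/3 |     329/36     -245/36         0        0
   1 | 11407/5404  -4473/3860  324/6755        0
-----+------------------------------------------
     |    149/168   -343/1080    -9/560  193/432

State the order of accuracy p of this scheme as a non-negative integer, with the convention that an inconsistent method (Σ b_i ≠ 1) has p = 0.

4

b = (149/168, -343/1080, -9/560, 193/432)
c = (0, -2/7, 7/3, 1)
Ac = (0, 0, 35/18, 171/386)
Σ b_i: 149/168·1 + (-343/1080)·1 + (-9/560)·1 + 193/432·1 = 1 ✓
b·c: (-343/1080)·(-2/7) + (-9/560)·7/3 + 193/432·1 = 1/2 ✓
b·c²: (-343/1080)·4/49 + (-9/560)·49/9 + 193/432·1 = 1/3 ✓
b·Ac: (-9/560)·35/18 + 193/432·171/386 = 1/6 ✓
b·c³: (-343/1080)·(-8/343) + (-9/560)·343/27 + 193/432·1 = 1/4 ✓
b·(c∘Ac): (-9/560)·245/54 + 193/432·171/386 = 1/8 ✓
b·Ac²: (-9/560)·(-5/9) + 193/432·225/1351 = 1/12 ✓
b·A²c: 193/432·18/193 = 1/24 ✓; 4 stages ⇒ order 4.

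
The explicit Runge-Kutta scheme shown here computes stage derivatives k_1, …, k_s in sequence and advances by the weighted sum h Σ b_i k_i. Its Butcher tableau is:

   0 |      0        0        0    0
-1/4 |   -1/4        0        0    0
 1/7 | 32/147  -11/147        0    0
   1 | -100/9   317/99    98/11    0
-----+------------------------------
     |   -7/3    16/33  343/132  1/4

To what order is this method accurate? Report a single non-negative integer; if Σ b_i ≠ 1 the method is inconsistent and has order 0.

4

b = (-7/3, 16/33, 343/132, 1/4)
c = (0, -1/4, 1/7, 1)
Ac = (0, 0, 11/588, 17/36)
Σ b_i: (-7/3)·1 + 16/33·1 + 343/132·1 + 1/4·1 = 1 ✓
b·c: 16/33·(-1/4) + 343/132·1/7 + 1/4·1 = 1/2 ✓
b·c²: 16/33·1/16 + 343/132·1/49 + 1/4·1 = 1/3 ✓
b·Ac: 343/132·11/588 + 1/4·17/36 = 1/6 ✓
b·c³: 16/33·(-1/64) + 343/132·1/343 + 1/4·1 = 1/4 ✓
b·(c∘Ac): 343/132·11/4116 + 1/4·17/36 = 1/8 ✓
b·Ac²: 343/132·(-11/2352) + 1/4·55/144 = 1/12 ✓
b·A²c: 1/4·1/6 = 1/24 ✓; 4 stages ⇒ order 4.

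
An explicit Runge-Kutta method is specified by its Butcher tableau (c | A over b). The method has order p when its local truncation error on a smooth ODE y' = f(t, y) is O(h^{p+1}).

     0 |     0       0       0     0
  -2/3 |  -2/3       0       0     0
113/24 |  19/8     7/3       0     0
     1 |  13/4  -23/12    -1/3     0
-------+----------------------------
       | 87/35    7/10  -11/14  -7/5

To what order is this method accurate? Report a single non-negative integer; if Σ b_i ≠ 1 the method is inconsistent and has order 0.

1

b = (87/35, 7/10, -11/14, -7/5)
c = (0, -2/3, 113/24, 1)
Ac = (0, 0, -14/9, -7/24)
Σ b_i: 87/35·1 + 7/10·1 + (-11/14)·1 + (-7/5)·1 = 1 ✓
b·c: 7/10·(-2/3) + (-11/14)·113/24 + (-7/5)·1 = -3117/560 ≠ 1/2 ⇒ order 1.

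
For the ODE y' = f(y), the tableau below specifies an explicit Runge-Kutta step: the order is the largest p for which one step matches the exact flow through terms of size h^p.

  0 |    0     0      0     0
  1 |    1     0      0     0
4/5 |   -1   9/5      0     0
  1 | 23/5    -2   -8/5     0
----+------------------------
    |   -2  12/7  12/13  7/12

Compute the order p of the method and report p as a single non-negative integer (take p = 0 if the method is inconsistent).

b = (-2, 12/7, 12/13, 7/12)
c = (0, 1, 4/5, 1)
Ac = (0, 0, 9/5, -82/25)
Σ b_i: (-2)·1 + 12/7·1 + 12/13·1 + 7/12·1 = 1333/1092 ≠ 1 ⇒ order 0.

0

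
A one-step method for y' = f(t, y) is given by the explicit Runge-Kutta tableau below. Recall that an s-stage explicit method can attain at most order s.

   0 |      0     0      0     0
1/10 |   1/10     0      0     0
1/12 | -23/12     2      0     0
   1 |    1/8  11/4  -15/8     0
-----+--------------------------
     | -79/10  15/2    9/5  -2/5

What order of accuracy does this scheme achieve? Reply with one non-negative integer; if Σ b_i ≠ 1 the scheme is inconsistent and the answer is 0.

2

b = (-79/10, 15/2, 9/5, -2/5)
c = (0, 1/10, 1/12, 1)
Ac = (0, 0, 1/5, 19/160)
Σ b_i: (-79/10)·1 + 15/2·1 + 9/5·1 + (-2/5)·1 = 1 ✓
b·c: 15/2·1/10 + 9/5·1/12 + (-2/5)·1 = 1/2 ✓
b·c²: 15/2·1/100 + 9/5·1/144 + (-2/5)·1 = -5/16 ≠ 1/3 ⇒ order 2.
b·Ac: 9/5·1/5 + (-2/5)·19/160 = 5/16 ≠ 1/6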